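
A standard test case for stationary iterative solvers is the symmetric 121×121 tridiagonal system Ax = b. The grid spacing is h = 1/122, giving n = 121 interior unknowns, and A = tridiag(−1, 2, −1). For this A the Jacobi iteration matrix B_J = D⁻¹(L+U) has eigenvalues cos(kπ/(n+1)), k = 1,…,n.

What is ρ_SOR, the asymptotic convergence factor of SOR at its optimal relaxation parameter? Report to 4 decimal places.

ρ_SOR = 0.9498

spectrum of D⁻¹(L+U) = {cos(kπ/122) : 1≤k≤121}; ρ_J = cos(π/122) = 0.9997.
√(1−ρ_J²) simplifies to sin(π/122) = 0.02575.
Young: ω* = 2/(1+√(1−ρ_J²)) = 2/(1+0.02575) = 2/1.02575 = 1.9498.
[ρ_SOR] ω* − 1 = 0.9498.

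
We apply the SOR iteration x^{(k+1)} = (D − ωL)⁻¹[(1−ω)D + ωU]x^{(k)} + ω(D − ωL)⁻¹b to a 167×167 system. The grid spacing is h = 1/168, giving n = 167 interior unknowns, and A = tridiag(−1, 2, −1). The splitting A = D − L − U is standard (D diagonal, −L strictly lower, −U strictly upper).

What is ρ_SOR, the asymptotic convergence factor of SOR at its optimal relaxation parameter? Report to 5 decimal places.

B_J for the 167×167 system has eigenvalues cos(kπ/168); ρ_J = cos(π/168) = 0.99983.
root = sin(π/168) = 0.018699  (since 1−cos² = sin²).
Young: ω* = 2/(1+√(1−ρ_J²)) = 2/(1+0.018699) = 2/1.018699 = 1.96329.
At ω = 1.96329 every |λ(B_ω)| = ω−1, so ρ_SOR = 0.96329.

ρ_SOR = 0.96329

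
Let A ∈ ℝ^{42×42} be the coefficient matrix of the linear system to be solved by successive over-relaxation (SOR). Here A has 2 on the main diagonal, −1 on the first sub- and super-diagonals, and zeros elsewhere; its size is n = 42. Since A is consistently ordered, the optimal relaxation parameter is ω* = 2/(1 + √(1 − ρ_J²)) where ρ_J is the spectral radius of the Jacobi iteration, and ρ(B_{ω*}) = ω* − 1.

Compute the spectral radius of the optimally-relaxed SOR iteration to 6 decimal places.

ρ_SOR = 0.863941

n=42: λ(B_J) = 1 − λ(A)/2 = cos(kπ/43); k=1 gives ρ_J = 0.997332.
√(1−ρ_J²) = |sin(π/43)| = 0.0729953
So ω* = 2/1.0729953 = 1.863941 (Young).
ρ_SOR = ω* − 1 ≈ 0.863941.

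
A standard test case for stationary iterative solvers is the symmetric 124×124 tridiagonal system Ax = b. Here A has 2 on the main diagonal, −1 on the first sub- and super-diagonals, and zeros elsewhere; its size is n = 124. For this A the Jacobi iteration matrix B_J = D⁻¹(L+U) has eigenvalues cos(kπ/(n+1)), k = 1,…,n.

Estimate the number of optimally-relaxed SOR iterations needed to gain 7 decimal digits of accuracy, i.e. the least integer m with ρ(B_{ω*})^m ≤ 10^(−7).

m = 321

[ρ_J] n=124: ρ(B_J) = cos(π/(n+1)) = cos(π/125) = 0.9996842.
1 − cos²(π/125) = sin²(π/125) ⇒ √(1−ρ_J²) = sin(π/125) = 0.0251301.
ω* = 2 / (1 + 0.0251301) = 2 / 1.0251301 ≈ 1.9509719.
ρ_SOR = ω* − 1 ≈ 0.9509719.
ρ_SOR^m ≤ 10^(−7) ⇔ m ≥ 7·ln10/(−ln 0.9509719) = 16.1181/0.0502708 = 320.625; m = ⌈320.625⌉ = 321.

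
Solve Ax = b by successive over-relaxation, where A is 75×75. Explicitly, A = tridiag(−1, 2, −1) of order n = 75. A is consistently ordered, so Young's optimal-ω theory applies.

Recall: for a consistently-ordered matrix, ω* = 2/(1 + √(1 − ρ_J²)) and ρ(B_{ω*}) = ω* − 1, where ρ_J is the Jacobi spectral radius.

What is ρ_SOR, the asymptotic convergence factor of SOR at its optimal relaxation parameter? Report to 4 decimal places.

ρ_SOR = 0.9206

ρ_J = max_k |cos(kπ/76)| = cos(π/76) = 0.9991
root = sin(π/76) = 0.04132  (since 1−cos² = sin²).
Then 2/(1+√(1−ρ_J²)) = 2/(1+0.04132); ω* = 2/1.04132 = 1.9206.
At ω = 1.9206 every |λ(B_ω)| = ω−1, so ρ_SOR = 0.9206.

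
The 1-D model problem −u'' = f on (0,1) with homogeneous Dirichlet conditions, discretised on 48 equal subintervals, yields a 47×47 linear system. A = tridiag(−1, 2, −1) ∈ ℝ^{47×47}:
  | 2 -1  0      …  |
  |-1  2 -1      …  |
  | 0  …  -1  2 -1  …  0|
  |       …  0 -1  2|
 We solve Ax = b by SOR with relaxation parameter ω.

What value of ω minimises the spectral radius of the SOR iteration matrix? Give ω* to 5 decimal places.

spectrum of D⁻¹(L+U) = {cos(kπ/48) : 1≤k≤47}; ρ_J = cos(π/48) = 0.99786.
root = sin(π/48) = 0.065403  (since 1−cos² = sin²).
So ω* = 2/1.065403 = 1.87722 (Young).
ρ_SOR = ω* − 1 ≈ 0.87722.

ω* = 1.87722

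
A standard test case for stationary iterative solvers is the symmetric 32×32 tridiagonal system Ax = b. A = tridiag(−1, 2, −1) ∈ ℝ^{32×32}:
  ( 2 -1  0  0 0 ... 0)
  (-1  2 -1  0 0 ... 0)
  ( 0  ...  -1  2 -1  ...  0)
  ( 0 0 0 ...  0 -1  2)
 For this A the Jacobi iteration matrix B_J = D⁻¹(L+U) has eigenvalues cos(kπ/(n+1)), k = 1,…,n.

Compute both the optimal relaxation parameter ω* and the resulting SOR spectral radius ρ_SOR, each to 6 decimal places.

B_J for the 32×32 system has eigenvalues cos(kπ/33); ρ_J = cos(π/33) = 0.995472.
1 − cos²(π/33) = sin²(π/33) ⇒ √(1−ρ_J²) = sin(π/33) = 0.0950560.
[ω*] 2 ÷ (1 + 0.0950560) = 2 ÷ 1.0950560 = 1.826391.
and ρ(B_{ω*}) = 1.826391 − 1 = 0.826391.

ω* = 1.826391, ρ_SOR = 0.826391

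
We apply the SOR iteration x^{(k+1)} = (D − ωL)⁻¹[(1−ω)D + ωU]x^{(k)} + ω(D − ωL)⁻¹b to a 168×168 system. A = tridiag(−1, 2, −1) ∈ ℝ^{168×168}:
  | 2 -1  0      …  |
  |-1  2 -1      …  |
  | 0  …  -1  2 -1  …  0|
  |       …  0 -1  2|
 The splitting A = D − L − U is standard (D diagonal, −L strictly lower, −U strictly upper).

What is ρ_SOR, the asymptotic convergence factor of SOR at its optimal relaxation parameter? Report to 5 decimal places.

ρ_SOR = 0.96350

[ρ_J] n=168: ρ(B_J) = cos(π/(n+1)) = cos(π/169) = 0.99983.
1 − cos²(π/169) = sin²(π/169) ⇒ √(1−ρ_J²) = sin(π/169) = 0.018588.
Then 2/(1+√(1−ρ_J²)) = 2/(1+0.018588); ω* = 2/1.018588 = 1.96350.
ρ_SOR = ω* − 1 ≈ 0.96350.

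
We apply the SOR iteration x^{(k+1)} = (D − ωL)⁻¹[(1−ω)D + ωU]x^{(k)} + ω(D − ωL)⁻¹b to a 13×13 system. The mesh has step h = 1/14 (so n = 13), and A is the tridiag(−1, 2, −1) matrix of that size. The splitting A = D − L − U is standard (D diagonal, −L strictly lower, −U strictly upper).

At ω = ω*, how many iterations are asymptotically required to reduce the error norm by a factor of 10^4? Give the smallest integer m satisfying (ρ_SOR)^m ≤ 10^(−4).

B_J for the 13×13 system has eigenvalues cos(kπ/14); ρ_J = cos(π/14) = 0.9749279.
√(1−ρ_J²) simplifies to sin(π/14) = 0.2225209.
So ω* = 2/1.2225209 = 1.6359639 (Young).
ρ_SOR = ω* − 1 = 1.6359639 − 1 = 0.6359639.
(0.6359639)^m ≤ 10^{−4}  ⇒  m·ln(0.6359639) ≤ −4·ln10  ⇒  m ≥ 20.349  ⇒  m = 21

m = 21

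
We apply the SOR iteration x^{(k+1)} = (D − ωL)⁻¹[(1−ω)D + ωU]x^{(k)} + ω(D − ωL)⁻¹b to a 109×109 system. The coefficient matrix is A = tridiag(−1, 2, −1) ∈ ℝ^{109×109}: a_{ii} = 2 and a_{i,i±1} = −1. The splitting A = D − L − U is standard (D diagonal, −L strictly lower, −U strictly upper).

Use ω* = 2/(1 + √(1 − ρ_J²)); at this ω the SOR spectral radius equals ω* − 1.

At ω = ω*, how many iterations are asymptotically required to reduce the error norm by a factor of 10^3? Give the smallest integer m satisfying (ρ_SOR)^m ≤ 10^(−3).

½·tridiag(1,0,1) at n=109: λ_k = cos(kπ/110); max |λ| at k=1 ⇒ ρ_J = cos(π/110) ≈ 0.9995922.
root = sin(π/110) = 0.0285561  (since 1−cos² = sin²).
Then 2/(1+√(1−ρ_J²)) = 2/(1+0.0285561); ω* = 2/1.0285561 = 1.9444734.
Hence ρ(B_{ω*}) = 1.9444734 − 1 = 0.9444734.
m ≥ 3·ln10 / (−ln 0.9444734) = 120.918; smallest integer m = 121.

m = 121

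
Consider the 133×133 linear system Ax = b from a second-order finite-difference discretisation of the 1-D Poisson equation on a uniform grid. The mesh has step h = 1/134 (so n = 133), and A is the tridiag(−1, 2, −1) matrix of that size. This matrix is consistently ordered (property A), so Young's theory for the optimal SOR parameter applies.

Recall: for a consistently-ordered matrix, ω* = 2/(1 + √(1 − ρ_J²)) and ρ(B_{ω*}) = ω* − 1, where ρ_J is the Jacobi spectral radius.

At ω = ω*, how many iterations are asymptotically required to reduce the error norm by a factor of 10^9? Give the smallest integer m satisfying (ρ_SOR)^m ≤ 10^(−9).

ρ_J = max_k |cos(kπ/134)| = cos(π/134) = 0.9997252
√(1−ρ_J²) simplifies to sin(π/134) = 0.0234426.
ω* = 2/(1 + 0.0234426) = 2/1.0234426 = 1.9541887.
Hence ρ(B_{ω*}) = 1.9541887 − 1 = 0.9541887.
m ≥ 9·ln10 / (−ln 0.9541887) = 441.920; smallest integer m = 442.

m = 442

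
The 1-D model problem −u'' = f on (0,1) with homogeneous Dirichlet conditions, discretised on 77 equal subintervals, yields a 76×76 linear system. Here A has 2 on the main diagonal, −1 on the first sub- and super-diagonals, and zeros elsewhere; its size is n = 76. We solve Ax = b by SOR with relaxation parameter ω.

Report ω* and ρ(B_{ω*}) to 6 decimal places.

n=76: λ(B_J) = 1 − λ(A)/2 = cos(kπ/77); k=1 gives ρ_J = 0.999168.
√(1 − cos²(π/77)) = sin(π/77) ≈ 0.0407886.
ω* = 2/(1 + 0.0407886) = 2/1.0407886 = 1.921620.
ρ(B_{ω*}) = ω*−1 = 0.921620

ω* = 1.921620, ρ_SOR = 0.921620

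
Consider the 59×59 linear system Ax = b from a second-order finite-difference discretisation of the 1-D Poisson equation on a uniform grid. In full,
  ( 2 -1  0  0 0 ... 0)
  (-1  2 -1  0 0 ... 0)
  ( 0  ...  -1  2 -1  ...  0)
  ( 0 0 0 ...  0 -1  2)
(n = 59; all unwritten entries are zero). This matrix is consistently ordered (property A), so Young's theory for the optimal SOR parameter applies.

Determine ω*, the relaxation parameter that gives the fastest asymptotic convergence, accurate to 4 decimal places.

[ρ_J] n=59: ρ(B_J) = cos(π/(n+1)) = cos(π/60) = 0.9986.
root = sin(π/60) = 0.05234  (since 1−cos² = sin²).
ω* = 2 / (1 + 0.05234) = 2 / 1.05234 ≈ 1.9005.
ρ_SOR = ω* − 1 = 1.9005 − 1 = 0.9005.

ω* = 1.9005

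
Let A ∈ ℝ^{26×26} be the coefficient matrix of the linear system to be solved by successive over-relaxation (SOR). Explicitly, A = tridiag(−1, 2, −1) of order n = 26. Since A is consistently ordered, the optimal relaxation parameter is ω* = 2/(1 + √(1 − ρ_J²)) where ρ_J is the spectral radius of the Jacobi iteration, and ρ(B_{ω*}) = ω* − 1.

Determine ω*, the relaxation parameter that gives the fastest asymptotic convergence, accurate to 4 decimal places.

B_J for the 26×26 system has eigenvalues cos(kπ/27); ρ_J = cos(π/27) = 0.9932.
1 − cos²(π/27) = sin²(π/27) ⇒ √(1−ρ_J²) = sin(π/27) = 0.11609.
Young: ω* = 2/(1+√(1−ρ_J²)) = 2/(1+0.11609) = 2/1.11609 = 1.7920.
Hence ρ(B_{ω*}) = 1.7920 − 1 = 0.7920.

ω* = 1.7920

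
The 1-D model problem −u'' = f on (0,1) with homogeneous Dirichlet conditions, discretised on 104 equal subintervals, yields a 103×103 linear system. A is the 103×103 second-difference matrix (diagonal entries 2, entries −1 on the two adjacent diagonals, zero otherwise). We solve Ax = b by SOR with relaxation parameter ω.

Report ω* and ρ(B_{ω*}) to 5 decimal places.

ω* = 1.94136, ρ_SOR = 0.94136

spectrum of D⁻¹(L+U) = {cos(kπ/104) : 1≤k≤103}; ρ_J = cos(π/104) = 0.99954.
1 − cos²(π/104) = sin²(π/104) ⇒ √(1−ρ_J²) = sin(π/104) = 0.030203.
Young: ω* = 2/(1+√(1−ρ_J²)) = 2/(1+0.030203) = 2/1.030203 = 1.94136.
[ρ_SOR] ω* − 1 = 0.94136.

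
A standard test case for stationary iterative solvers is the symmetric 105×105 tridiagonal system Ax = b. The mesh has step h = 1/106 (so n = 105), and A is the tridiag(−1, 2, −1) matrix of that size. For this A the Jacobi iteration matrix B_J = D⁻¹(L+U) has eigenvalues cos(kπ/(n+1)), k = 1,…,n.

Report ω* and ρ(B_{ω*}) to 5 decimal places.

ρ_J = max_k |cos(kπ/106)| = cos(π/106) = 0.99956
√(1−ρ_J²) simplifies to sin(π/106) = 0.029633.
ω* = 2/(1 + 0.029633) = 2/1.029633 = 1.94244.
[ρ_SOR] ω* − 1 = 0.94244.

ω* = 1.94244, ρ_SOR = 0.94244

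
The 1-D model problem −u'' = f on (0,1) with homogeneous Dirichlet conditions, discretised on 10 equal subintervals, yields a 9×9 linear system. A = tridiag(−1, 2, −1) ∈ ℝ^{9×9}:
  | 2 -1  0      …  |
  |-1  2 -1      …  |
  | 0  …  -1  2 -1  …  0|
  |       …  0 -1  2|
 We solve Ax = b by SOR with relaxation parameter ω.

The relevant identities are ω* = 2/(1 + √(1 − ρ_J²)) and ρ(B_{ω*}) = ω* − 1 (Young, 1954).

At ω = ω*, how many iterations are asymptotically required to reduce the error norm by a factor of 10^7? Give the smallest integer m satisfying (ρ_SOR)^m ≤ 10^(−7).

m = 26

n=9: λ(B_J) = 1 − λ(A)/2 = cos(kπ/10); k=1 gives ρ_J = 0.9510565.
1 − cos²(π/10) = sin²(π/10) ⇒ √(1−ρ_J²) = sin(π/10) = 0.3090170.
So ω* = 2/1.3090170 = 1.5278640 (Young).
and ρ(B_{ω*}) = 1.5278640 − 1 = 0.5278640.
7·ln10 = 16.1181; −ln(0.5278640) = 0.638917; m = ⌈16.1181/0.638917⌉ = ⌈25.227⌉ = 26.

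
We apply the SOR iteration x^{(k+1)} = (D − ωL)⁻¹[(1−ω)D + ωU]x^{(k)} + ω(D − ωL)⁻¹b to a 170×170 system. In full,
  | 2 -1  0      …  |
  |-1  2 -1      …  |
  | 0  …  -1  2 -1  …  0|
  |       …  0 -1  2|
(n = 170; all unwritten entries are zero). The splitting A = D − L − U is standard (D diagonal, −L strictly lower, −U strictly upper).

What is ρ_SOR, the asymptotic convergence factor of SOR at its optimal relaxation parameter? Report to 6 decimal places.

ρ_SOR = 0.963921

B_J for the 170×170 system has eigenvalues cos(kπ/171); ρ_J = cos(π/171) = 0.999831.
√(1−ρ_J²) = |sin(π/171)| = 0.0183709
[ω*] 2 ÷ (1 + 0.0183709) = 2 ÷ 1.0183709 = 1.963921.
At ω = 1.963921 every |λ(B_ω)| = ω−1, so ρ_SOR = 0.963921.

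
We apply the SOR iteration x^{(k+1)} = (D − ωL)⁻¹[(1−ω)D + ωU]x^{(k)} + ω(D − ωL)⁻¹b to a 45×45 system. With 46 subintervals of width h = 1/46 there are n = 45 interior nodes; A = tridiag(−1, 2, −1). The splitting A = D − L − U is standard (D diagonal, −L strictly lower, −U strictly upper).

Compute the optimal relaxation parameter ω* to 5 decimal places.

ω* = 1.87223

n=45: λ(B_J) = 1 − λ(A)/2 = cos(kπ/46); k=1 gives ρ_J = 0.99767.
root = sin(π/46) = 0.068242  (since 1−cos² = sin²).
[ω*] 2 ÷ (1 + 0.068242) = 2 ÷ 1.068242 = 1.87223.
ρ_SOR = ω* − 1 = 1.87223 − 1 = 0.87223.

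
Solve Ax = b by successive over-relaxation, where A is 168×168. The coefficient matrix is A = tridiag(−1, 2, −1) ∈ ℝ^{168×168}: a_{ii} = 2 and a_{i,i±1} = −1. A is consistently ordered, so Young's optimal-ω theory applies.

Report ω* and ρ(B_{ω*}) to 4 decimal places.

ω* = 1.9635, ρ_SOR = 0.9635

n=168: λ(B_J) = 1 − λ(A)/2 = cos(kπ/169); k=1 gives ρ_J = 0.9998.
√(1−ρ_J²) = |sin(π/169)| = 0.01859
ω* = 2/(1 + 0.01859) = 2/1.01859 = 1.9635.
Hence ρ(B_{ω*}) = 1.9635 − 1 = 0.9635.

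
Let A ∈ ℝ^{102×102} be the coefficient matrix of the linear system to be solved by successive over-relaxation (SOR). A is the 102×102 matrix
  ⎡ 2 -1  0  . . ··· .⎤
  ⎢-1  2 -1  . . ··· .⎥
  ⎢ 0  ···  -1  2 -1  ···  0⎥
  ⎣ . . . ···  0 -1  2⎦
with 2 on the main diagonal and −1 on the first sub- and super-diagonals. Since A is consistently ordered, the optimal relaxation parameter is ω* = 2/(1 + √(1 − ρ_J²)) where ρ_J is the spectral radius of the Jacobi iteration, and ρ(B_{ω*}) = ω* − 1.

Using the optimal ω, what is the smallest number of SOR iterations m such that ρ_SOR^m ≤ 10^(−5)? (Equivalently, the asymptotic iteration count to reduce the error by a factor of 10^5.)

m = 189

ρ_J = max_k |cos(kπ/103)| = cos(π/103) = 0.9995349
1 − cos²(π/103) = sin²(π/103) ⇒ √(1−ρ_J²) = sin(π/103) = 0.0304962.
So ω* = 2/1.0304962 = 1.9408126 (Young).
ρ_SOR = ω* − 1 = 1.9408126 − 1 = 0.9408126.
For 5 digits: m = 5·ln10 / (−ln 0.9408126) = 11.5129/0.0610113 = 188.701; round up → m = 189.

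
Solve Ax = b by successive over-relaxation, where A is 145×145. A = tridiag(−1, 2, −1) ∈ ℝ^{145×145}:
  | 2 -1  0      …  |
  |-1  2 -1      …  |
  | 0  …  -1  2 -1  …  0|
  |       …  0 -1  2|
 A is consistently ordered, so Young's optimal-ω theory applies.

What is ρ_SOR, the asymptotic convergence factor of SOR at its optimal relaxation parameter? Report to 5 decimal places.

½·tridiag(1,0,1) at n=145: λ_k = cos(kπ/146); max |λ| at k=1 ⇒ ρ_J = cos(π/146) ≈ 0.99977.
root = sin(π/146) = 0.021516  (since 1−cos² = sin²).
Then 2/(1+√(1−ρ_J²)) = 2/(1+0.021516); ω* = 2/1.021516 = 1.95787.
ρ(B_{ω*}) = ω*−1 = 0.95787

ρ_SOR = 0.95787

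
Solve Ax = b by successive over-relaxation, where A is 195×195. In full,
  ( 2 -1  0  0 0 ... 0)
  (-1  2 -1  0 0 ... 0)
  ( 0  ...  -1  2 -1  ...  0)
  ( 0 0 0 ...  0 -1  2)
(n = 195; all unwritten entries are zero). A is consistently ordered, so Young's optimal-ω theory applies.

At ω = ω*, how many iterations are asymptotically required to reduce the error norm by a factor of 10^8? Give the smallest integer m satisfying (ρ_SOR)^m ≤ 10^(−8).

m = 575

spectrum of D⁻¹(L+U) = {cos(kπ/196) : 1≤k≤195}; ρ_J = cos(π/196) = 0.9998715.
root = sin(π/196) = 0.0160278  (since 1−cos² = sin²).
ω* = 2/(1 + 0.0160278) = 2/1.0160278 = 1.9684501.
Hence ρ(B_{ω*}) = 1.9684501 − 1 = 0.9684501.
(0.9684501)^m ≤ 10^{−8}  ⇒  m·ln(0.9684501) ≤ −8·ln10  ⇒  m ≥ 574.600  ⇒  m = 575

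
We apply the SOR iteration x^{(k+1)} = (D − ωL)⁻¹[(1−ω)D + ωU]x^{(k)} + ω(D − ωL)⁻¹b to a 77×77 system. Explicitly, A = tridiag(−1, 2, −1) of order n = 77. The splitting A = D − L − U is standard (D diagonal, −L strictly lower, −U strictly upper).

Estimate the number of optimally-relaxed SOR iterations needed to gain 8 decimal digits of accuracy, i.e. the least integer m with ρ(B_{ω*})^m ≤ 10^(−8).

m = 229

[ρ_J] n=77: ρ(B_J) = cos(π/(n+1)) = cos(π/78) = 0.9991890.
√(1−ρ_J²) simplifies to sin(π/78) = 0.0402659.
ω* = 2/(1 + 0.0402659) = 2/1.0402659 = 1.9225854.
and ρ(B_{ω*}) = 1.9225854 − 1 = 0.9225854.
ρ_SOR^m ≤ 10^(−8) ⇔ m ≥ 8·ln10/(−ln 0.9225854) = 18.4207/0.0805753 = 228.615; m = ⌈228.615⌉ = 229.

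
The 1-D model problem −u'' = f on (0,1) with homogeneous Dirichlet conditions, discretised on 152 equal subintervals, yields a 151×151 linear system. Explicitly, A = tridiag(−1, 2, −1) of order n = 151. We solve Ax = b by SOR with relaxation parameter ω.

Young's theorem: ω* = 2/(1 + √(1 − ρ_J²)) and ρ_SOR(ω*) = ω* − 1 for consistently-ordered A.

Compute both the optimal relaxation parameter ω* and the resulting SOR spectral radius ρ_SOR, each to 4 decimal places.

ω* = 1.9595, ρ_SOR = 0.9595

With n=151, ρ(Jacobi) = cos(π/152) = 0.9998.
√(1−ρ_J²) simplifies to sin(π/152) = 0.02067.
ω* = 2/(1 + 0.02067) = 2/1.02067 = 1.9595.
Hence ρ(B_{ω*}) = 1.9595 − 1 = 0.9595.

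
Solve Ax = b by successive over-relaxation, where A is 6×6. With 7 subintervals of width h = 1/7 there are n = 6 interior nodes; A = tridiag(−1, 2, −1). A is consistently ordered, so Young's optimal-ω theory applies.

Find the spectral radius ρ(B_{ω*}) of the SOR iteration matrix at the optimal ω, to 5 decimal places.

ρ_J = max_k |cos(kπ/7)| = cos(π/7) = 0.90097
1 − cos²(π/7) = sin²(π/7) ⇒ √(1−ρ_J²) = sin(π/7) = 0.433884.
Young: ω* = 2/(1+√(1−ρ_J²)) = 2/(1+0.433884) = 2/1.433884 = 1.39481.
and ρ(B_{ω*}) = 1.39481 − 1 = 0.39481.

ρ_SOR = 0.39481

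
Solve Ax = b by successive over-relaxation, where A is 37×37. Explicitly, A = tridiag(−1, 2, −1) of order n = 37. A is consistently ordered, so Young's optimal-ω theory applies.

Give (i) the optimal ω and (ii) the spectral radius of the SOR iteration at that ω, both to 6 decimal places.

spectrum of D⁻¹(L+U) = {cos(kπ/38) : 1≤k≤37}; ρ_J = cos(π/38) = 0.996584.
1 − cos²(π/38) = sin²(π/38) ⇒ √(1−ρ_J²) = sin(π/38) = 0.0825793.
[ω*] 2 ÷ (1 + 0.0825793) = 2 ÷ 1.0825793 = 1.847440.
ρ_SOR = ω* − 1 = 1.847440 − 1 = 0.847440.

ω* = 1.847440, ρ_SOR = 0.847440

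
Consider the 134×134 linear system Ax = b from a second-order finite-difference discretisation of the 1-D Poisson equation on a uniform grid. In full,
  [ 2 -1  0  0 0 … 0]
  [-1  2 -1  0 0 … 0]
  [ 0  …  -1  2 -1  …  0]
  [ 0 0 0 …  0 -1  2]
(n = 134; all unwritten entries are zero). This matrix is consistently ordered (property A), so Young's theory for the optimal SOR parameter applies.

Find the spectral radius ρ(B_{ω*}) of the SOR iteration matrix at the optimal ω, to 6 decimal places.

ρ_SOR = 0.954520

With n=134, ρ(Jacobi) = cos(π/135) = 0.999729.
1 − cos²(π/135) = sin²(π/135) ⇒ √(1−ρ_J²) = sin(π/135) = 0.0232690.
ω* = 2/(1+0.0232690) = 1.954520
[ρ_SOR] ω* − 1 = 0.954520.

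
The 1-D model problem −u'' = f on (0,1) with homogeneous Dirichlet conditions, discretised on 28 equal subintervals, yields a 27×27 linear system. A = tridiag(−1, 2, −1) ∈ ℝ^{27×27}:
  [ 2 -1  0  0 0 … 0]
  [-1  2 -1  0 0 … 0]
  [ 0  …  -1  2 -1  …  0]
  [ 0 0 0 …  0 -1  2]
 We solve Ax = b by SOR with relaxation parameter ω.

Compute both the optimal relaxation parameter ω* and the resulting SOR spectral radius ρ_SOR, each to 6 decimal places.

spectrum of D⁻¹(L+U) = {cos(kπ/28) : 1≤k≤27}; ρ_J = cos(π/28) = 0.993712.
1 − cos²(π/28) = sin²(π/28) ⇒ √(1−ρ_J²) = sin(π/28) = 0.1119645.
ω* = 2/(1 + 0.1119645) = 2/1.1119645 = 1.798619.
ρ_SOR = ω* − 1 ≈ 0.798619.

ω* = 1.798619, ρ_SOR = 0.798619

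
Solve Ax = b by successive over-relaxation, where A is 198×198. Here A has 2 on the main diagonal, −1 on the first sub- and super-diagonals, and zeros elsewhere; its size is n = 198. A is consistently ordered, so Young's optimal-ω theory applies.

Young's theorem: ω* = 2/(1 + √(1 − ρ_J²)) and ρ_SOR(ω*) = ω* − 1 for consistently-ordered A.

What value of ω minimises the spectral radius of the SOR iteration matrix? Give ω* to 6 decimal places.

ω* = 1.968918

B_J for the 198×198 system has eigenvalues cos(kπ/199); ρ_J = cos(π/199) = 0.999875.
root = sin(π/199) = 0.0157862  (since 1−cos² = sin²).
Young: ω* = 2/(1+√(1−ρ_J²)) = 2/(1+0.0157862) = 2/1.0157862 = 1.968918.
ρ_SOR = ω* − 1 = 1.968918 − 1 = 0.968918.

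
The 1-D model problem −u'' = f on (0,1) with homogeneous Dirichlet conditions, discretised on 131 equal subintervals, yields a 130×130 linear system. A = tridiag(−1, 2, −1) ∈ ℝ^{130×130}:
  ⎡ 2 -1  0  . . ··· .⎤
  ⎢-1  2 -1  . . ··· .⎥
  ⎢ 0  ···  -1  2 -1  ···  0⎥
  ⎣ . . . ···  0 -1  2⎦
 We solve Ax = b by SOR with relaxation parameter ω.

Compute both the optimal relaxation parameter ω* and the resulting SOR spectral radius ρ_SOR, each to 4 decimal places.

[ρ_J] n=130: ρ(B_J) = cos(π/(n+1)) = cos(π/131) = 0.9997.
root = sin(π/131) = 0.02398  (since 1−cos² = sin²).
So ω* = 2/1.02398 = 1.9532 (Young).
and ρ(B_{ω*}) = 1.9532 − 1 = 0.9532.

ω* = 1.9532, ρ_SOR = 0.9532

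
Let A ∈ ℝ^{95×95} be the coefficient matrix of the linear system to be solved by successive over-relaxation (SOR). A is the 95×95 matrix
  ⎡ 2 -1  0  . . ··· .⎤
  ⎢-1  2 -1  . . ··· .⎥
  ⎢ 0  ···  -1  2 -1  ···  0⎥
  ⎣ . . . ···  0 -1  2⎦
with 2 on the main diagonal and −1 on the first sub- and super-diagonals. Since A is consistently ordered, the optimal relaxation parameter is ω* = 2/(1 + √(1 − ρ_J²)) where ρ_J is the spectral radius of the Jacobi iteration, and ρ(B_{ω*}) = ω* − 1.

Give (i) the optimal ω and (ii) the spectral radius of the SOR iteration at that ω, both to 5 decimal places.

n=95: λ(B_J) = 1 − λ(A)/2 = cos(kπ/96); k=1 gives ρ_J = 0.99946.
root = sin(π/96) = 0.032719  (since 1−cos² = sin²).
ω* = 2/(1+0.032719) = 1.93664
and ρ(B_{ω*}) = 1.93664 − 1 = 0.93664.

ω* = 1.93664, ρ_SOR = 0.93664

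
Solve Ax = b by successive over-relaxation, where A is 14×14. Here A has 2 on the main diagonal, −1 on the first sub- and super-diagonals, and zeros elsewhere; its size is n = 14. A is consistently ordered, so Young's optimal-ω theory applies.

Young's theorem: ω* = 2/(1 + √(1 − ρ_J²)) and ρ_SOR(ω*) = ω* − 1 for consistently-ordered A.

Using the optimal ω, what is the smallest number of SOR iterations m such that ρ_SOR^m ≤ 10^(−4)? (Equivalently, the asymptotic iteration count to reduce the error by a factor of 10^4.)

spectrum of D⁻¹(L+U) = {cos(kπ/15) : 1≤k≤14}; ρ_J = cos(π/15) = 0.9781476.
√(1−ρ_J²) = |sin(π/15)| = 0.2079117
Then 2/(1+√(1−ρ_J²)) = 2/(1+0.2079117); ω* = 2/1.2079117 = 1.6557502.
At ω = 1.6557502 every |λ(B_ω)| = ω−1, so ρ_SOR = 0.6557502.
Need (0.6557502)^m ≤ 10^(−4): m ≥ 4·ln10/|ln 0.6557502| = 9.21034/0.421975 = 21.827 ⇒ m = 22.

m = 22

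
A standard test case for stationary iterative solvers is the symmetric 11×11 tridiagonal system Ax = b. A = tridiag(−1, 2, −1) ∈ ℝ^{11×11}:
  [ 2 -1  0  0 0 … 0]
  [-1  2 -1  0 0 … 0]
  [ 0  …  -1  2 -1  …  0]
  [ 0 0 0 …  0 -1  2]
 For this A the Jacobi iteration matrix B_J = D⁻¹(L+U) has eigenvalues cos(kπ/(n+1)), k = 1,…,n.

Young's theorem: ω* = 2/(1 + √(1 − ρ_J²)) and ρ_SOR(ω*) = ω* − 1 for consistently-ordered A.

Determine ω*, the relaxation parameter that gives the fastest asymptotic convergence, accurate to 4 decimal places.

spectrum of D⁻¹(L+U) = {cos(kπ/12) : 1≤k≤11}; ρ_J = cos(π/12) = 0.9659.
√(1 − cos²(π/12)) = sin(π/12) ≈ 0.25882.
ω* = 2 / (1 + 0.25882) = 2 / 1.25882 ≈ 1.5888.
Hence ρ(B_{ω*}) = 1.5888 − 1 = 0.5888.

ω* = 1.5888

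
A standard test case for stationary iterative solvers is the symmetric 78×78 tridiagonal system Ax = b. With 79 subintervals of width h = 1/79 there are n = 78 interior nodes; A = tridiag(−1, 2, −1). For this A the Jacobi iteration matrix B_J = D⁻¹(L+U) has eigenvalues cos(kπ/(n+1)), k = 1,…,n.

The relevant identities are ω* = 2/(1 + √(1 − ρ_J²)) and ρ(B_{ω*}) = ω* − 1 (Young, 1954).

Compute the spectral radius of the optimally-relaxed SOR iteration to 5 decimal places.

ρ_SOR = 0.92353

B_J for the 78×78 system has eigenvalues cos(kπ/79); ρ_J = cos(π/79) = 0.99921.
√(1−ρ_J²) simplifies to sin(π/79) = 0.039757.
[ω*] 2 ÷ (1 + 0.039757) = 2 ÷ 1.039757 = 1.92353.
Hence ρ(B_{ω*}) = 1.92353 − 1 = 0.92353.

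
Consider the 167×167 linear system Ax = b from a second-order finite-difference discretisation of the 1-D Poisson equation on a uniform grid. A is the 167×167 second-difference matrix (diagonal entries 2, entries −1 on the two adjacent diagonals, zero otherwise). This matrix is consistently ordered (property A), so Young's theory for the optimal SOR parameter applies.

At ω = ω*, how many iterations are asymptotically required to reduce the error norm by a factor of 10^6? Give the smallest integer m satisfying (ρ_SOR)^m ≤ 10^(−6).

m = 370

ρ_J = max_k |cos(kπ/168)| = cos(π/168) = 0.9998252
root = sin(π/168) = 0.0186989  (since 1−cos² = sin²).
Young: ω* = 2/(1+√(1−ρ_J²)) = 2/(1+0.0186989) = 2/1.0186989 = 1.9632887.
At ω = 1.9632887 every |λ(B_ω)| = ω−1, so ρ_SOR = 0.9632887.
(0.9632887)^m ≤ 10^{−6}  ⇒  m·ln(0.9632887) ≤ −6·ln10  ⇒  m ≥ 369.378  ⇒  m = 370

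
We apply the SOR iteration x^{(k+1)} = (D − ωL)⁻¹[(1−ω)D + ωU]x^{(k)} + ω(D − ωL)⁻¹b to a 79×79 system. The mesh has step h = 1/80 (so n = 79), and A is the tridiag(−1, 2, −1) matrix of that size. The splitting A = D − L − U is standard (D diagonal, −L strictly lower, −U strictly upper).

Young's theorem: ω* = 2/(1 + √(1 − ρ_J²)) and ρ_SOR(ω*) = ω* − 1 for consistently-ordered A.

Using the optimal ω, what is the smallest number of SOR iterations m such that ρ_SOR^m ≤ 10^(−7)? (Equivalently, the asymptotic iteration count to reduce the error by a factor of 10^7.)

n=79: λ(B_J) = 1 − λ(A)/2 = cos(kπ/80); k=1 gives ρ_J = 0.9992290.
1 − cos²(π/80) = sin²(π/80) ⇒ √(1−ρ_J²) = sin(π/80) = 0.0392598.
Young: ω* = 2/(1+√(1−ρ_J²)) = 2/(1+0.0392598) = 2/1.0392598 = 1.9244466.
ρ(B_{ω*}) = ω*−1 = 0.9244466
ρ_SOR^m ≤ 10^(−7) ⇔ m ≥ 7·ln10/(−ln 0.9244466) = 16.1181/0.07856 = 205.169; m = ⌈205.169⌉ = 206.

m = 206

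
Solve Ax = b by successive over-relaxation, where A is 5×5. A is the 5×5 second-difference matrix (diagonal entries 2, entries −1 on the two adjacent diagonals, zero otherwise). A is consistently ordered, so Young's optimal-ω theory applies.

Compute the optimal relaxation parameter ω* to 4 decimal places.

½·tridiag(1,0,1) at n=5: λ_k = cos(kπ/6); max |λ| at k=1 ⇒ ρ_J = cos(π/6) ≈ 0.8660.
√(1 − cos²(π/6)) = sin(π/6) ≈ 0.50000.
ω* = 2/(1 + 0.50000) = 2/1.50000 = 1.3333.
ρ_SOR = ω* − 1 ≈ 0.3333.

ω* = 1.3333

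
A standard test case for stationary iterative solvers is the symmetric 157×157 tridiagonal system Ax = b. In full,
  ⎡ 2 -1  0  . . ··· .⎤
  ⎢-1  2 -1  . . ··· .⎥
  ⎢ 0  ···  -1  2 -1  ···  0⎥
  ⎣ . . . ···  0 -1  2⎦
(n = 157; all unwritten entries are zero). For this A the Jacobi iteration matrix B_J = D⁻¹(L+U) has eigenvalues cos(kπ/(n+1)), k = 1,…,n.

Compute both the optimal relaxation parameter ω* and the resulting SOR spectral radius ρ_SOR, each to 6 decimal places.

ω* = 1.961011, ρ_SOR = 0.961011

n=157: λ(B_J) = 1 − λ(A)/2 = cos(kπ/158); k=1 gives ρ_J = 0.999802.
√(1−ρ_J²) simplifies to sin(π/158) = 0.0198822.
ω* = 2/(1 + 0.0198822) = 2/1.0198822 = 1.961011.
Hence ρ(B_{ω*}) = 1.961011 − 1 = 0.961011.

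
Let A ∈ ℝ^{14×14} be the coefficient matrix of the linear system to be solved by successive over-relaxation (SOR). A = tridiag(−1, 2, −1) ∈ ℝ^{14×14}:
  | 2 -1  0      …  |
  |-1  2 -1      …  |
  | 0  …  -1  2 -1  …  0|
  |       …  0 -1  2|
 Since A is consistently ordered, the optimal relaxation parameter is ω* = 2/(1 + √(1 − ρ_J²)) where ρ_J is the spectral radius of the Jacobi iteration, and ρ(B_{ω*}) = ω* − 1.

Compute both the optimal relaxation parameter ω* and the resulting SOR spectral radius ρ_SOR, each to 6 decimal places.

[ρ_J] n=14: ρ(B_J) = cos(π/(n+1)) = cos(π/15) = 0.978148.
√(1−ρ_J²) simplifies to sin(π/15) = 0.2079117.
Then 2/(1+√(1−ρ_J²)) = 2/(1+0.2079117); ω* = 2/1.2079117 = 1.655750.
ρ_SOR = ω* − 1 ≈ 0.655750.

ω* = 1.655750, ρ_SOR = 0.655750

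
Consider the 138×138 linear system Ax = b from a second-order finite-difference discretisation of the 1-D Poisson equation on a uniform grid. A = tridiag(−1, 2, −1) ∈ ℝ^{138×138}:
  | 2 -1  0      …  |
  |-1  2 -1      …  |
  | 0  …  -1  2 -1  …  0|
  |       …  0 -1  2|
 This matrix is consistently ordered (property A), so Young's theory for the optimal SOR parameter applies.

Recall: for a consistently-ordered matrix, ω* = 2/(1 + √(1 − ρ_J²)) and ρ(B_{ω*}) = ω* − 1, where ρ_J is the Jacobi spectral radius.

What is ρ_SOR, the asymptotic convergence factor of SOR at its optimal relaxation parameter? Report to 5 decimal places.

ρ_SOR = 0.95580

ρ_J = max_k |cos(kπ/139)| = cos(π/139) = 0.99974
root = sin(π/139) = 0.022599  (since 1−cos² = sin²).
[ω*] 2 ÷ (1 + 0.022599) = 2 ÷ 1.022599 = 1.95580.
ρ(B_{ω*}) = ω*−1 = 0.95580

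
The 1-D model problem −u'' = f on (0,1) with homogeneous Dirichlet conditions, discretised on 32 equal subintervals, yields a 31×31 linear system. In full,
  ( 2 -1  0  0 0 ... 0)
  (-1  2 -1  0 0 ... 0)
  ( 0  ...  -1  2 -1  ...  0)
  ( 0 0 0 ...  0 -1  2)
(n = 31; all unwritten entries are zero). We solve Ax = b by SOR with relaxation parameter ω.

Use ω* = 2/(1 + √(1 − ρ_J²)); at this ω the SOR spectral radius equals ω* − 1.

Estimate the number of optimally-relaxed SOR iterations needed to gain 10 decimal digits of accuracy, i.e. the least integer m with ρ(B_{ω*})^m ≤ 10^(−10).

½·tridiag(1,0,1) at n=31: λ_k = cos(kπ/32); max |λ| at k=1 ⇒ ρ_J = cos(π/32) ≈ 0.9951847.
root = sin(π/32) = 0.0980171  (since 1−cos² = sin²).
Then 2/(1+√(1−ρ_J²)) = 2/(1+0.0980171); ω* = 2/1.0980171 = 1.8214653.
and ρ(B_{ω*}) = 1.8214653 − 1 = 0.8214653.
Need (0.8214653)^m ≤ 10^(−10): m ≥ 10·ln10/|ln 0.8214653| = 23.0259/0.196666 = 117.081 ⇒ m = 118.

m = 118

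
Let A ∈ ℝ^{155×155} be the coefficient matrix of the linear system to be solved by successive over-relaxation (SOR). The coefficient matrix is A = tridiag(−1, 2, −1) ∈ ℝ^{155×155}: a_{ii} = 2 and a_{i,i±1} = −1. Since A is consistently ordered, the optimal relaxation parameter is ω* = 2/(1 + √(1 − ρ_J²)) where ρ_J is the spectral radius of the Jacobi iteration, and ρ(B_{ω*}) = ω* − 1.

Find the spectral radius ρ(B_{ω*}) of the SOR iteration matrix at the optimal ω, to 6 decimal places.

With n=155, ρ(Jacobi) = cos(π/156) = 0.999797.
1 − cos²(π/156) = sin²(π/156) ⇒ √(1−ρ_J²) = sin(π/156) = 0.0201371.
ω* = 2/(1+0.0201371) = 1.960521
and ρ(B_{ω*}) = 1.960521 − 1 = 0.960521.

ρ_SOR = 0.960521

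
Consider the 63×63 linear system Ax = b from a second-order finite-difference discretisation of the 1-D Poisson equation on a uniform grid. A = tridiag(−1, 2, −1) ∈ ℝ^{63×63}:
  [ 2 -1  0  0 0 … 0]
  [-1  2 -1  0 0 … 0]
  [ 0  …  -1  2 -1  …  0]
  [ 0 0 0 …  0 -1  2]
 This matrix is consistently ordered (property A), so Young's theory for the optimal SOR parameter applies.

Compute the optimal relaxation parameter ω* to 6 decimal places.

ω* = 1.906455

B_J for the 63×63 system has eigenvalues cos(kπ/64); ρ_J = cos(π/64) = 0.998795.
root = sin(π/64) = 0.0490677  (since 1−cos² = sin²).
Young: ω* = 2/(1+√(1−ρ_J²)) = 2/(1+0.0490677) = 2/1.0490677 = 1.906455.
Hence ρ(B_{ω*}) = 1.906455 − 1 = 0.906455.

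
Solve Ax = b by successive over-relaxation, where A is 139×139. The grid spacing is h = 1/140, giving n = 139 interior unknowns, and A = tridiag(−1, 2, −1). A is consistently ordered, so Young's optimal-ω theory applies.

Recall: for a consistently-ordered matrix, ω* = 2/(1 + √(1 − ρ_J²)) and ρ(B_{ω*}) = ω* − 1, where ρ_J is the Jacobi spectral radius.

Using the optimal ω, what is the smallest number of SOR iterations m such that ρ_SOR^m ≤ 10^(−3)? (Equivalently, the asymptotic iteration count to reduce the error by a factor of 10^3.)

m = 154

[ρ_J] n=139: ρ(B_J) = cos(π/(n+1)) = cos(π/140) = 0.9997482.
1 − cos²(π/140) = sin²(π/140) ⇒ √(1−ρ_J²) = sin(π/140) = 0.0224381.
ω* = 2/(1 + 0.0224381) = 2/1.0224381 = 1.9561086.
[ρ_SOR] ω* − 1 = 0.9561086.
(0.9561086)^m ≤ 10^{−3}  ⇒  m·ln(0.9561086) ≤ −3·ln10  ⇒  m ≥ 153.903  ⇒  m = 154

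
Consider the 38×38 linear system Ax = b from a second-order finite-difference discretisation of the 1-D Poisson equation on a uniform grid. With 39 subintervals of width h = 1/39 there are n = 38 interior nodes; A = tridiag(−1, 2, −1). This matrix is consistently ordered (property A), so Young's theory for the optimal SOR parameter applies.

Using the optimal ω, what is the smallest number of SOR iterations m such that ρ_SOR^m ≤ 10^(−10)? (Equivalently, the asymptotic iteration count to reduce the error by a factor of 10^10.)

n=38: λ(B_J) = 1 − λ(A)/2 = cos(kπ/39); k=1 gives ρ_J = 0.9967573.
root = sin(π/39) = 0.0804666  (since 1−cos² = sin²).
[ω*] 2 ÷ (1 + 0.0804666) = 2 ÷ 1.0804666 = 1.8510521.
ρ_SOR = ω* − 1 = 1.8510521 − 1 = 0.8510521.
10·ln10 = 23.0259; −ln(0.8510521) = 0.161282; m = ⌈23.0259/0.161282⌉ = ⌈142.768⌉ = 143.

m = 143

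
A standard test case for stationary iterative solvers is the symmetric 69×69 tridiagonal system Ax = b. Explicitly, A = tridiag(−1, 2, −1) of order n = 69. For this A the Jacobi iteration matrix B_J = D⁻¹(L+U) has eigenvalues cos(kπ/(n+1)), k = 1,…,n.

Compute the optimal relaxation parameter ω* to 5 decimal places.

spectrum of D⁻¹(L+U) = {cos(kπ/70) : 1≤k≤69}; ρ_J = cos(π/70) = 0.99899.
√(1−ρ_J²) simplifies to sin(π/70) = 0.044865.
Young: ω* = 2/(1+√(1−ρ_J²)) = 2/(1+0.044865) = 2/1.044865 = 1.91412.
and ρ(B_{ω*}) = 1.91412 − 1 = 0.91412.

ω* = 1.91412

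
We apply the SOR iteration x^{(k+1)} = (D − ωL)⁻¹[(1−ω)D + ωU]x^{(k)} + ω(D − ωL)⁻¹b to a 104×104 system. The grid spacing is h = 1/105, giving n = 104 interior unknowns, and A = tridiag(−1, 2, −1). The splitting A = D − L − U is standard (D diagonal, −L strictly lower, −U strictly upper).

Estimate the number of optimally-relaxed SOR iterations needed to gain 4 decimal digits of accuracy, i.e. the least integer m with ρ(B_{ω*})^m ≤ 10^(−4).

m = 154

With n=104, ρ(Jacobi) = cos(π/105) = 0.9995524.
1 − cos²(π/105) = sin²(π/105) ⇒ √(1−ρ_J²) = sin(π/105) = 0.0299155.
ω* = 2/(1+0.0299155) = 1.9419069
ρ_SOR = ω* − 1 = 1.9419069 − 1 = 0.9419069.
4·ln10 = 9.21034; −ln(0.9419069) = 0.0598488; m = ⌈9.21034/0.0598488⌉ = ⌈153.893⌉ = 154.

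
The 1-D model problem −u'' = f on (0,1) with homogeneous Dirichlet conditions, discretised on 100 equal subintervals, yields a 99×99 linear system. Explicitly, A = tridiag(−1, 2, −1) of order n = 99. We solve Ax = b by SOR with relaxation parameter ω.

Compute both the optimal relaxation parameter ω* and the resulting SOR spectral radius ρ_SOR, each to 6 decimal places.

[ρ_J] n=99: ρ(B_J) = cos(π/(n+1)) = cos(π/100) = 0.999507.
√(1−ρ_J²) = |sin(π/100)| = 0.0314108
Young: ω* = 2/(1+√(1−ρ_J²)) = 2/(1+0.0314108) = 2/1.0314108 = 1.939092.
ρ(B_{ω*}) = ω*−1 = 0.939092

ω* = 1.939092, ρ_SOR = 0.939092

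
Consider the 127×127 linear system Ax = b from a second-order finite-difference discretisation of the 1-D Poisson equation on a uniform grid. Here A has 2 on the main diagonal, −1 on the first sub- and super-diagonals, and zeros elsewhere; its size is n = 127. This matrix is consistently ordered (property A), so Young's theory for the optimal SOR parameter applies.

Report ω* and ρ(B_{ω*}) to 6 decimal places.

ω* = 1.952093, ρ_SOR = 0.952093

½·tridiag(1,0,1) at n=127: λ_k = cos(kπ/128); max |λ| at k=1 ⇒ ρ_J = cos(π/128) ≈ 0.999699.
√(1 − cos²(π/128)) = sin(π/128) ≈ 0.0245412.
ω* = 2 / (1 + 0.0245412) = 2 / 1.0245412 ≈ 1.952093.
[ρ_SOR] ω* − 1 = 0.952093.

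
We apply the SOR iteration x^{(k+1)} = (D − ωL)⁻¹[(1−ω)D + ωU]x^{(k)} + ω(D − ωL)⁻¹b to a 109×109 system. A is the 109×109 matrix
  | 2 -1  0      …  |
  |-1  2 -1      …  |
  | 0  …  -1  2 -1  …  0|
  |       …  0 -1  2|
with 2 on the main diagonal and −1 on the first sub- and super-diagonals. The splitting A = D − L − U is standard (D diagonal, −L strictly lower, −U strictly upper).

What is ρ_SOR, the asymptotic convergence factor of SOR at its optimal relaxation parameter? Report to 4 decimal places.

spectrum of D⁻¹(L+U) = {cos(kπ/110) : 1≤k≤109}; ρ_J = cos(π/110) = 0.9996.
√(1 − cos²(π/110)) = sin(π/110) ≈ 0.02856.
Then 2/(1+√(1−ρ_J²)) = 2/(1+0.02856); ω* = 2/1.02856 = 1.9445.
ρ(B_{ω*}) = ω*−1 = 0.9445

ρ_SOR = 0.9445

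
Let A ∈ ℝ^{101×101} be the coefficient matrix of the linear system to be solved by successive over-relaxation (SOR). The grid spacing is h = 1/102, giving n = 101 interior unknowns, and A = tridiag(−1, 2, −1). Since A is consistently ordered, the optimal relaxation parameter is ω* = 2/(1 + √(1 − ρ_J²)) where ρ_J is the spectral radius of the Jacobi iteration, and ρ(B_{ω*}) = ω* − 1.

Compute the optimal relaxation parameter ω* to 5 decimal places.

B_J for the 101×101 system has eigenvalues cos(kπ/102); ρ_J = cos(π/102) = 0.99953.
1 − cos²(π/102) = sin²(π/102) ⇒ √(1−ρ_J²) = sin(π/102) = 0.030795.
Young: ω* = 2/(1+√(1−ρ_J²)) = 2/(1+0.030795) = 2/1.030795 = 1.94025.
At ω = 1.94025 every |λ(B_ω)| = ω−1, so ρ_SOR = 0.94025.

ω* = 1.94025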